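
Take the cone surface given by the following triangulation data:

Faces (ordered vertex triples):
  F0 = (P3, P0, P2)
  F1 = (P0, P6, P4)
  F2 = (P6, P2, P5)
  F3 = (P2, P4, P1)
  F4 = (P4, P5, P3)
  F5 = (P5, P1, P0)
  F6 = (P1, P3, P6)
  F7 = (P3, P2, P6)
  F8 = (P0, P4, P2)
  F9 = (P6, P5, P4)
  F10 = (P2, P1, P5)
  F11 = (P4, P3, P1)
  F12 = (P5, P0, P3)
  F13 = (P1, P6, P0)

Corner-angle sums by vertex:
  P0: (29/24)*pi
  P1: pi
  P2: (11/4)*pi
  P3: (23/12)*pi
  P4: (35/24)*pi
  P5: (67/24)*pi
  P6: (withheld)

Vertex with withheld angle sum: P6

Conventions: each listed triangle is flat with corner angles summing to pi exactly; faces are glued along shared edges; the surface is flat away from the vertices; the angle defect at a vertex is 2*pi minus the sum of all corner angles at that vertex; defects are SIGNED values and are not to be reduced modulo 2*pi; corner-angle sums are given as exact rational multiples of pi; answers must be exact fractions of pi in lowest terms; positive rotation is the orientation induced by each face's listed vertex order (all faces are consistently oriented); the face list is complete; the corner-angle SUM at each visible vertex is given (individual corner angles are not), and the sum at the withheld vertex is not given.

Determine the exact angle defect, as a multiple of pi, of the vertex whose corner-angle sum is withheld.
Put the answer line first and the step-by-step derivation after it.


Answer: defect(P6) = (-7/8)*pi

V = 7, E = 21, F = 14; chi = V - E + F = 0
Gauss-Bonnet: total defect = 2*pi*chi = 0; visible defects sum to (7/8)*pi


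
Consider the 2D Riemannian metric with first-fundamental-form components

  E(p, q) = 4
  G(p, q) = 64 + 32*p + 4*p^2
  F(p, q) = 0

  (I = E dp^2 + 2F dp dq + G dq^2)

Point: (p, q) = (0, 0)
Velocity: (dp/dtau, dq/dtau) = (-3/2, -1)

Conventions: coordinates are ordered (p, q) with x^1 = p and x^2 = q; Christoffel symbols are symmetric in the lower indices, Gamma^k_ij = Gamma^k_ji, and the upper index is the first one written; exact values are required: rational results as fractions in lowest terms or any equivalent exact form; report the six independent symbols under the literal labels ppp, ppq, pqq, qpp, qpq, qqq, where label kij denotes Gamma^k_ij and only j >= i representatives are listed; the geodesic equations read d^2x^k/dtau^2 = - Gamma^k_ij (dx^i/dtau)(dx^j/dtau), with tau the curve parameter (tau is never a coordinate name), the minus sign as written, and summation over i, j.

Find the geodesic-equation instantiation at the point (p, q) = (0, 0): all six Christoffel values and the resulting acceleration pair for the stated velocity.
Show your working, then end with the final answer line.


E = 4, F = 0, G = 64 at the point
E_p = 0, E_q = 0, F_p = 0, F_q = 0, G_p = 32, G_q = 0
EG - F^2 = 256;  g^inv = (1/256) * [[64, 0], [0, 4]]
first-kind symbols [ij,l] = (1/2)(d_i g_jl + d_j g_il - d_l g_ij): [pp,p] = E_p/2 = 0, [pp,q] = F_p - E_q/2 = 0, [pq,p] = E_q/2 = 0, [pq,q] = G_p/2 = 16, [qq,p] = F_q - G_p/2 = -16, [qq,q] = G_q/2 = 0
Gamma^p_ij = (G*[ij,p] - F*[ij,q])/(EG - F^2), Gamma^q_ij = (E*[ij,q] - F*[ij,p])/(EG - F^2)
Gamma_ppp = 0, Gamma_ppq = 0, Gamma_pqq = -4, Gamma_qpp = 0, Gamma_qpq = 1/4, Gamma_qqq = 0
d^2p/dtau^2 = -(Gamma_ppp*(-3/2)^2 + 2*Gamma_ppq*(-3/2)*(-1) + Gamma_pqq*(-1)^2) = 4
d^2q/dtau^2 = -(Gamma_qpp*(-3/2)^2 + 2*Gamma_qpq*(-3/2)*(-1) + Gamma_qqq*(-1)^2) = -3/4

Answer: Gamma_ppp = 0, Gamma_ppq = 0, Gamma_pqq = -4, Gamma_qpp = 0, Gamma_qpq = 1/4, Gamma_qqq = 0; accelerations (d^2p/dtau^2, d^2q/dtau^2) = (4, -3/4)


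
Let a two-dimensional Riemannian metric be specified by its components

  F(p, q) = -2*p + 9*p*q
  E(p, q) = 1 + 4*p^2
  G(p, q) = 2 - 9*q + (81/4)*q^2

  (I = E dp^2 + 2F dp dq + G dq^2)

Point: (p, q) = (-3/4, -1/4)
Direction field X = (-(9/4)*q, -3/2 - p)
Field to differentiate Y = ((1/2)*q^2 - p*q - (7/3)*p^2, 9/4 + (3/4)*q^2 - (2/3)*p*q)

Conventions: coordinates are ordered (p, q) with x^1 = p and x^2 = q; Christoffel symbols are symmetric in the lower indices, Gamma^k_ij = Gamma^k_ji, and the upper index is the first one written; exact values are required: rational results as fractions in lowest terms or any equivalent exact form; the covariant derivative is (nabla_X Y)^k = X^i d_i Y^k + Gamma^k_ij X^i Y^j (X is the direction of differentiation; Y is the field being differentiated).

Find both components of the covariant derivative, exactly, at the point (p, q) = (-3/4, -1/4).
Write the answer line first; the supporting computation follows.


Answer: (nabla_X Y)^p = 15765/4544, (nabla_X Y)^q = 11169/4544

E = 13/4, F = 51/16, G = 353/64 at the point
E_p = -6, E_q = 0, F_p = -17/4, F_q = -27/4, G_p = 0, G_q = -153/8
EG - F^2 = 497/64;  g^inv = (64/497) * [[353/64, -51/16], [-51/16, 13/4]]
first-kind symbols [ij,l] = (1/2)(d_i g_jl + d_j g_il - d_l g_ij): [pp,p] = E_p/2 = -3, [pp,q] = F_p - E_q/2 = -17/4, [pq,p] = E_q/2 = 0, [pq,q] = G_p/2 = 0, [qq,p] = F_q - G_p/2 = -27/4, [qq,q] = G_q/2 = -153/16
Gamma^p_ij = (G*[ij,p] - F*[ij,q])/(EG - F^2), Gamma^q_ij = (E*[ij,q] - F*[ij,p])/(EG - F^2)
Gamma_ppp = -192/497, Gamma_ppq = 0, Gamma_pqq = -432/497, Gamma_qpp = -272/497, Gamma_qpq = 0, Gamma_qqq = -612/497
X = (9/16, -3/4), Y = (-47/32, 139/64) at the point


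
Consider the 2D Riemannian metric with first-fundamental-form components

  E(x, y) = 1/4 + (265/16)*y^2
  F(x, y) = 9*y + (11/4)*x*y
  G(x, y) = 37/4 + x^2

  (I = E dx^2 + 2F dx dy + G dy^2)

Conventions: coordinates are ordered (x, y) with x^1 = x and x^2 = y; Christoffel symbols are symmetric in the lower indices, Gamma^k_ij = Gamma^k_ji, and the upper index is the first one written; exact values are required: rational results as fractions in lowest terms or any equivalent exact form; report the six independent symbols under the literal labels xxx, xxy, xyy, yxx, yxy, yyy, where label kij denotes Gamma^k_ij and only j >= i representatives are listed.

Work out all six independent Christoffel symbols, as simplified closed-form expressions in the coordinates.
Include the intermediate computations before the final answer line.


E = 1/4 + (265/16)*y^2; F = 9*y + (11/4)*x*y; G = 37/4 + x^2
Gamma^k_ij = (1/2) g^{kl} (d_i g_jl + d_j g_il - d_l g_ij), with g^inv = (1/(EG-F^2)) [[G, -F], [-F, E]]
first partials: E_x = 0, E_y = (265/8)*y, F_x = (11/4)*y, F_y = 9 + (11/4)*x, G_x = 2*x, G_y = 0
D = EG - F^2 = 37/16 + (4621/64)*y^2 + (1/4)*x^2 - (99/2)*x*y^2 + 9*x^2*y^2
expanded: Gamma^x_xx = (G E_x - 2F F_x + F E_y)/(2D), Gamma^x_xy = (G E_y - F G_x)/(2D), Gamma^x_yy = (2G F_y - G G_x - F G_y)/(2D), Gamma^y_xx = (2E F_x - E E_y - F E_x)/(2D), Gamma^y_xy = (E G_x - F E_y)/(2D), Gamma^y_yy = (E G_y - 2F F_y + F G_x)/(2D); substitute and cancel common factors

Answer: Gamma_xxx = (2431*x*y^2 + 7956*y^2)/(576*x^2*y^2 + 16*x^2 - 3168*x*y^2 + 4621*y^2 + 148), Gamma_xxy = (884*x^2*y - 576*x*y + 9805*y)/(576*x^2*y^2 + 16*x^2 - 3168*x*y^2 + 4621*y^2 + 148), Gamma_xyy = (112*x^3 + 576*x^2 + 1036*x + 5328)/(576*x^2*y^2 + 16*x^2 - 3168*x*y^2 + 4621*y^2 + 148), Gamma_yxx = (-58565*y^3 - 884*y)/(2304*x^2*y^2 + 64*x^2 - 12672*x*y^2 + 18484*y^2 + 592), Gamma_yxy = (-1855*x*y^2 + 16*x - 9540*y^2)/(576*x^2*y^2 + 16*x^2 - 3168*x*y^2 + 4621*y^2 + 148), Gamma_yyy = (-308*x^2*y - 2592*x*y - 5184*y)/(576*x^2*y^2 + 16*x^2 - 3168*x*y^2 + 4621*y^2 + 148)


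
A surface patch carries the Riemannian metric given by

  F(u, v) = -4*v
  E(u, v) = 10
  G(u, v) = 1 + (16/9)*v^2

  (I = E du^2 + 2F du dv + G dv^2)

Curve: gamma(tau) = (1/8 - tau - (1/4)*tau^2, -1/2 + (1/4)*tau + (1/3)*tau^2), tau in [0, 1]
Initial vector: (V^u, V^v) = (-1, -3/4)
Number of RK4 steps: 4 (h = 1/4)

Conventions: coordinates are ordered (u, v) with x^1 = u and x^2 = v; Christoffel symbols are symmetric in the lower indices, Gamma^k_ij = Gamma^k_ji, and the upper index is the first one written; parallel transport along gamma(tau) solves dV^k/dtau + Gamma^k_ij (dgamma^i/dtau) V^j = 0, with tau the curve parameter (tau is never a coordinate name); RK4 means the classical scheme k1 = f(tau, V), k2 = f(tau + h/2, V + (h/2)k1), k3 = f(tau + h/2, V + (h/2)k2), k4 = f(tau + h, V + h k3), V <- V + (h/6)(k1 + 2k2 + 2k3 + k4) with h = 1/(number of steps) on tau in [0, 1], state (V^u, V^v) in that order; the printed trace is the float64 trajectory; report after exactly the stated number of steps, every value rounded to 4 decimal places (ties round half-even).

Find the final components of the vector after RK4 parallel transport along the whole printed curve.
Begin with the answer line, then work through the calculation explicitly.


Answer: V^u = -1.1755, V^v = -0.7660

gamma'(tau) = (-1 - (1/2)*tau, 1/4 + (2/3)*tau); f(tau, V)^k = -Gamma^k_ij(gamma(tau)) gamma'^i(tau) V^j; h = 1/4; intermediate values shown to 6 dp
curve data and Christoffel symbols at the stage parameters:
  tau = 0.000000: gamma = (0.125000, -0.500000), gamma' = (-1.000000, 0.250000); Gamma_uuu = 0.000000, Gamma_uuv = 0.000000, Gamma_uvv = -0.382979, Gamma_vuu = 0.000000, Gamma_vuv = 0.000000, Gamma_vvv = -0.085106
  tau = 0.125000: gamma = (-0.003906, -0.463542), gamma' = (-1.062500, 0.333333); Gamma_uuu = 0.000000, Gamma_uuv = 0.000000, Gamma_uvv = -0.385282, Gamma_vuu = 0.000000, Gamma_vuv = 0.000000, Gamma_vvv = -0.079375
  tau = 0.250000: gamma = (-0.140625, -0.416667), gamma' = (-1.125000, 0.416667); Gamma_uuu = 0.000000, Gamma_uuv = 0.000000, Gamma_uvv = -0.388024, Gamma_vuu = 0.000000, Gamma_vuv = 0.000000, Gamma_vvv = -0.071856
  tau = 0.375000: gamma = (-0.285156, -0.359375), gamma' = (-1.187500, 0.500000); Gamma_uuu = 0.000000, Gamma_uuv = 0.000000, Gamma_uvv = -0.391022, Gamma_vuu = 0.000000, Gamma_vuv = 0.000000, Gamma_vvv = -0.062455
  tau = 0.500000: gamma = (-0.437500, -0.291667), gamma' = (-1.250000, 0.583333); Gamma_uuu = 0.000000, Gamma_uuv = 0.000000, Gamma_uvv = -0.394041, Gamma_vuu = 0.000000, Gamma_vuv = 0.000000, Gamma_vvv = -0.051079
  tau = 0.625000: gamma = (-0.597656, -0.213542), gamma' = (-1.312500, 0.666667); Gamma_uuu = 0.000000, Gamma_uuv = 0.000000, Gamma_uvv = -0.396783, Gamma_vuu = 0.000000, Gamma_vuv = 0.000000, Gamma_vvv = -0.037658
  tau = 0.750000: gamma = (-0.765625, -0.125000), gamma' = (-1.375000, 0.750000); Gamma_uuu = 0.000000, Gamma_uuv = 0.000000, Gamma_uvv = -0.398892, Gamma_vuu = 0.000000, Gamma_vuv = 0.000000, Gamma_vvv = -0.022161
  tau = 0.875000: gamma = (-0.941406, -0.026042), gamma' = (-1.437500, 0.833333); Gamma_uuu = 0.000000, Gamma_uuv = 0.000000, Gamma_uvv = -0.399952, Gamma_vuu = 0.000000, Gamma_vuv = 0.000000, Gamma_vvv = -0.004629
  tau = 1.000000: gamma = (-1.125000, 0.083333), gamma' = (-1.500000, 0.916667); Gamma_uuu = 0.000000, Gamma_uuv = 0.000000, Gamma_uvv = -0.399507, Gamma_vuu = 0.000000, Gamma_vuv = 0.000000, Gamma_vvv = 0.014797
step 0: V^u = -1.0000, V^v = -0.7500
step 1: k1 = (-0.071809, -0.015957), k2 = (-0.096577, -0.019897), k3 = (-0.096640, -0.019910), k4 = (-0.122062, -0.022604); V <- V + (h/6)(k1 + 2k2 + 2k3 + k4): V^u = -1.0242, V^v = -0.7549
step 2: k1 = (-0.122054, -0.022603), k2 = (-0.148148, -0.023663), k3 = (-0.148174, -0.023667), k4 = (-0.174885, -0.022670); V <- V + (h/6)(k1 + 2k2 + 2k3 + k4): V^u = -1.0612, V^v = -0.7608
step 3: k1 = (-0.174865, -0.022668), k2 = (-0.201986, -0.019170), k3 = (-0.201870, -0.019159), k4 = (-0.229027, -0.012724); V <- V + (h/6)(k1 + 2k2 + 2k3 + k4): V^u = -1.1117, V^v = -0.7654
step 4: k1 = (-0.228991, -0.012722), k2 = (-0.255640, -0.002959), k3 = (-0.255234, -0.002954), k4 = (-0.280580, 0.010392); V <- V + (h/6)(k1 + 2k2 + 2k3 + k4): V^u = -1.1755, V^v = -0.7660


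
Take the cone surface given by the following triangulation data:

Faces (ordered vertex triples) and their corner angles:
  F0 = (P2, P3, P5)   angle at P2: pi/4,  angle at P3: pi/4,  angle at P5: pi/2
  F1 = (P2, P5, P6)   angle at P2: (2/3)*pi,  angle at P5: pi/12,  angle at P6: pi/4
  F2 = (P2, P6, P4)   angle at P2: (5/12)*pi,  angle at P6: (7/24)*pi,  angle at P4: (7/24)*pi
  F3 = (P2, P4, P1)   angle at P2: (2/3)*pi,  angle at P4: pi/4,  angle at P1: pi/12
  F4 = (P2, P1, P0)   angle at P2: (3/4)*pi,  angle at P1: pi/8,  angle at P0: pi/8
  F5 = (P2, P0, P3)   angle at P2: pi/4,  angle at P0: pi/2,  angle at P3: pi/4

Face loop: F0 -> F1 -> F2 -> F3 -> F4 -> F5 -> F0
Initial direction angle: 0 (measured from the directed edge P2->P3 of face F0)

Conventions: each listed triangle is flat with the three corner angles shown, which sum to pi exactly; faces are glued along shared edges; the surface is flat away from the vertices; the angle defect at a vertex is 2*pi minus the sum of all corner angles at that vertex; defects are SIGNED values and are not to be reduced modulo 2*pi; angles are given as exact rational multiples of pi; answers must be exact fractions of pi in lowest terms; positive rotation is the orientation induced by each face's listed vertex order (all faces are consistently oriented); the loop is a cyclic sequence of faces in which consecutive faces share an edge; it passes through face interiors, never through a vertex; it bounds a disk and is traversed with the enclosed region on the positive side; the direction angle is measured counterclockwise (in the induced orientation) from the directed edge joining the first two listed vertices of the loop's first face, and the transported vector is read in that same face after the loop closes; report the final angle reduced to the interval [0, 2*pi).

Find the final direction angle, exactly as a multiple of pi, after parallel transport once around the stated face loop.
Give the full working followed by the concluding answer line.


enclosed vertex P2: corner angles sum to 3*pi, defect = 2*pi - 3*pi = -pi
adding the enclosed defects to the starting angle (mod 2*pi, induced orientation) gives the holonomy
final angle = 0 - pi = pi (mod 2*pi)

Answer: final direction angle = pi


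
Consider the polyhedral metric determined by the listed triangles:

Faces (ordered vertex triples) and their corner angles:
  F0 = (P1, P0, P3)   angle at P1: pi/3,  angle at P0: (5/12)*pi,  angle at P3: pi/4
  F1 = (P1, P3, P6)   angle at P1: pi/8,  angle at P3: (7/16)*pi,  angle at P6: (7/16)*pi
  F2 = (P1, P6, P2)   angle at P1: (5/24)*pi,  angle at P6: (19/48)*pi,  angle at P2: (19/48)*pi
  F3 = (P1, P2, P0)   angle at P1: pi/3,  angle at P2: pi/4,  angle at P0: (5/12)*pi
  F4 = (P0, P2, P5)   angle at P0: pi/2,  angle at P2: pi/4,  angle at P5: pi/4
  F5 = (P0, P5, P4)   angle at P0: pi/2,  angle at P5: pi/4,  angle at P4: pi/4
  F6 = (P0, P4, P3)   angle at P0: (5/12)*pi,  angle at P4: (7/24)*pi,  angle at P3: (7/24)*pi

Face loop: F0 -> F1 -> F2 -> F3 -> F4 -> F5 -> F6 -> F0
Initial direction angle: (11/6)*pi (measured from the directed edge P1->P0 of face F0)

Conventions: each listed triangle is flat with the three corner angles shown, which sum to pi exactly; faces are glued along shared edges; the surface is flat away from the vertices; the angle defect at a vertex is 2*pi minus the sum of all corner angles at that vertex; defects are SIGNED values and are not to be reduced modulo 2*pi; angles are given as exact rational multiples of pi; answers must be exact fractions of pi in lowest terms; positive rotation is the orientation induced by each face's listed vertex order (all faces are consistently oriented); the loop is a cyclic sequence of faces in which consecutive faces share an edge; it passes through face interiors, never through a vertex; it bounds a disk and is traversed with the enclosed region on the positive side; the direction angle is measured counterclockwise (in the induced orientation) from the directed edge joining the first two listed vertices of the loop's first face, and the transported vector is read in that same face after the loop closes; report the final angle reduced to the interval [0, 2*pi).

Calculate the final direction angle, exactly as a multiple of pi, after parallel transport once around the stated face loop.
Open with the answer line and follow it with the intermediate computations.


Answer: final direction angle = (7/12)*pi

enclosed vertex P0: corner angles sum to (9/4)*pi, defect = 2*pi - (9/4)*pi = -pi/4
enclosed vertex P1: corner angles sum to pi, defect = 2*pi - pi = pi
holonomy = initial angle + sum of enclosed defects (mod 2*pi), positive in the induced orientation
final angle = (11/6)*pi + (3/4)*pi = (7/12)*pi (mod 2*pi)


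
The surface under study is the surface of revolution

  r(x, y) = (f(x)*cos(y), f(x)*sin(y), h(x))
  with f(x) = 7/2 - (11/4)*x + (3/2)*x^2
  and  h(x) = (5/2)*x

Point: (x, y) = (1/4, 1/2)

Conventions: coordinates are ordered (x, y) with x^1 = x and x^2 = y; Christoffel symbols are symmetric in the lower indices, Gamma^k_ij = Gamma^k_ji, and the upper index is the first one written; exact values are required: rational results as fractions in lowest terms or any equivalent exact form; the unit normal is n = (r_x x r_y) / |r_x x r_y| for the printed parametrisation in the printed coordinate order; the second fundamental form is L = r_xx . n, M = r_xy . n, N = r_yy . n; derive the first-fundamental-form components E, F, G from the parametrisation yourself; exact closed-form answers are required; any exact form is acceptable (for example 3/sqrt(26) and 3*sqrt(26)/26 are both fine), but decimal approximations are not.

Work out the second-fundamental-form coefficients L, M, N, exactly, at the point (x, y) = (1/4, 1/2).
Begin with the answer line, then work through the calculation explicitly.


Answer: L = -15*sqrt(41)/41, M = 0, N = 465*sqrt(41)/1312

f = 93/32, f' = -2, f'' = 3, h' = 5/2, h'' = 0
E = 41/4, F = 0, G = 8649/1024; answer radicand W^2 = 41/4
unnormalised second-form numerators: l = -15/2, m = 0, n = 465/64; L = l/sqrt(41/4), and similarly M = m/sqrt(W^2), N = n/sqrt(W^2)


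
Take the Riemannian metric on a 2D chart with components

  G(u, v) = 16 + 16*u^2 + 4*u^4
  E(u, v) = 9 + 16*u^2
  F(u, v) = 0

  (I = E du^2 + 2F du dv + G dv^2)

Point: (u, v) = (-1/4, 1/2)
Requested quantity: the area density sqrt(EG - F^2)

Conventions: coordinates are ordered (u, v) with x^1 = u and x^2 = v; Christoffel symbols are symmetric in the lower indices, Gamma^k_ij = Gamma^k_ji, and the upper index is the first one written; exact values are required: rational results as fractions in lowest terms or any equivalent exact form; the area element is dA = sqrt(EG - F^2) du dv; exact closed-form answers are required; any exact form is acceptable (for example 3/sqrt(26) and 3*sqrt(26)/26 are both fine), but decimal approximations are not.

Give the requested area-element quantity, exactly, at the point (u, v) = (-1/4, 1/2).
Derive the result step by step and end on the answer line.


E = 10, F = 0, G = 1089/64; EG - F^2 = 5445/32

Answer: sqrt(EG - F^2) = 33*sqrt(10)/8


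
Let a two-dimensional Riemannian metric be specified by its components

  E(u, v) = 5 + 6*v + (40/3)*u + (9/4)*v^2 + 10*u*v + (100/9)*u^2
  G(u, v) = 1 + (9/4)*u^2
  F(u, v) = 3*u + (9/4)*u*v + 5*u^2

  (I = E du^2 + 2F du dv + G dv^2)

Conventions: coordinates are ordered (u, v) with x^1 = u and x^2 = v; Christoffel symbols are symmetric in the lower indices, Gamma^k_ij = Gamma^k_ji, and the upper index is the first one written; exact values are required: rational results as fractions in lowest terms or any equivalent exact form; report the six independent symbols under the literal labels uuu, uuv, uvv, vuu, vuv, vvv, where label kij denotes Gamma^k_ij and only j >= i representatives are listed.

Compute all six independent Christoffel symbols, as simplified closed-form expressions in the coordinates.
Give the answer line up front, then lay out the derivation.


Answer: Gamma_uuu = (400*u + 180*v + 240)/(481*u^2 + 360*u*v + 480*u + 81*v^2 + 216*v + 180), Gamma_uuv = (180*u + 81*v + 108)/(481*u^2 + 360*u*v + 480*u + 81*v^2 + 216*v + 180), Gamma_uvv = 0, Gamma_vuu = 180*u/(481*u^2 + 360*u*v + 480*u + 81*v^2 + 216*v + 180), Gamma_vuv = 81*u/(481*u^2 + 360*u*v + 480*u + 81*v^2 + 216*v + 180), Gamma_vvv = 0

E = 5 + 6*v + (40/3)*u + (9/4)*v^2 + 10*u*v + (100/9)*u^2; F = 3*u + (9/4)*u*v + 5*u^2; G = 1 + (9/4)*u^2
Gamma^k_ij = (1/2) g^{kl} (d_i g_jl + d_j g_il - d_l g_ij), with g^inv = (1/(EG-F^2)) [[G, -F], [-F, E]]
first partials: E_u = 40/3 + 10*v + (200/9)*u, E_v = 6 + (9/2)*v + 10*u, F_u = 3 + (9/4)*v + 10*u, F_v = (9/4)*u, G_u = (9/2)*u, G_v = 0
D = EG - F^2 = 5 + 6*v + (40/3)*u + (9/4)*v^2 + 10*u*v + (481/36)*u^2
expanded: Gamma^u_uu = (G E_u - 2F F_u + F E_v)/(2D), Gamma^u_uv = (G E_v - F G_u)/(2D), Gamma^u_vv = (2G F_v - G G_u - F G_v)/(2D), Gamma^v_uu = (2E F_u - E E_v - F E_u)/(2D), Gamma^v_uv = (E G_u - F E_v)/(2D), Gamma^v_vv = (E G_v - 2F F_v + F G_u)/(2D); substitute and cancel common factors


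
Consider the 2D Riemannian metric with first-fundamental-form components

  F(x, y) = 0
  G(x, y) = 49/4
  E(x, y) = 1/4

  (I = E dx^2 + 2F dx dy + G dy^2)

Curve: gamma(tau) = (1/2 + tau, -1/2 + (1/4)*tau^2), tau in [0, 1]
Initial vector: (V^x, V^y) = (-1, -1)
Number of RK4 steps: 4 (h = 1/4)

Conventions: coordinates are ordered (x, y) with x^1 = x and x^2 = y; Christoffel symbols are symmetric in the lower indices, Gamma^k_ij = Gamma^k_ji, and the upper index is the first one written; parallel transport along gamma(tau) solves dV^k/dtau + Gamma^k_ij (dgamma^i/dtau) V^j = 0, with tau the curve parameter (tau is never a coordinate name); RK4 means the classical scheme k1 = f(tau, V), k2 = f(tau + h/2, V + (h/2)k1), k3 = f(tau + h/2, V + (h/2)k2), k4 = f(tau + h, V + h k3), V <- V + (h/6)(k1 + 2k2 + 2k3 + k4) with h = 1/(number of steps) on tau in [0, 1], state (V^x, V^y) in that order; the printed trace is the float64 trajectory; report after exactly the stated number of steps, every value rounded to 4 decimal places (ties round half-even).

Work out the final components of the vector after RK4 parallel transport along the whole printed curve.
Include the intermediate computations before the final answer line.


gamma'(tau) = (1, (1/2)*tau); f(tau, V)^k = -Gamma^k_ij(gamma(tau)) gamma'^i(tau) V^j; h = 1/4; intermediate values shown to 6 dp
curve data and Christoffel symbols at the stage parameters:
  tau = 0.000000: gamma = (0.500000, -0.500000), gamma' = (1.000000, 0.000000); Gamma_xxx = 0.000000, Gamma_xxy = 0.000000, Gamma_xyy = 0.000000, Gamma_yxx = 0.000000, Gamma_yxy = 0.000000, Gamma_yyy = 0.000000
  tau = 0.125000: gamma = (0.625000, -0.496094), gamma' = (1.000000, 0.062500); Gamma_xxx = 0.000000, Gamma_xxy = 0.000000, Gamma_xyy = 0.000000, Gamma_yxx = 0.000000, Gamma_yxy = 0.000000, Gamma_yyy = 0.000000
  tau = 0.250000: gamma = (0.750000, -0.484375), gamma' = (1.000000, 0.125000); Gamma_xxx = 0.000000, Gamma_xxy = 0.000000, Gamma_xyy = 0.000000, Gamma_yxx = 0.000000, Gamma_yxy = 0.000000, Gamma_yyy = 0.000000
  tau = 0.375000: gamma = (0.875000, -0.464844), gamma' = (1.000000, 0.187500); Gamma_xxx = 0.000000, Gamma_xxy = 0.000000, Gamma_xyy = 0.000000, Gamma_yxx = 0.000000, Gamma_yxy = 0.000000, Gamma_yyy = 0.000000
  tau = 0.500000: gamma = (1.000000, -0.437500), gamma' = (1.000000, 0.250000); Gamma_xxx = 0.000000, Gamma_xxy = 0.000000, Gamma_xyy = 0.000000, Gamma_yxx = 0.000000, Gamma_yxy = 0.000000, Gamma_yyy = 0.000000
  tau = 0.625000: gamma = (1.125000, -0.402344), gamma' = (1.000000, 0.312500); Gamma_xxx = 0.000000, Gamma_xxy = 0.000000, Gamma_xyy = 0.000000, Gamma_yxx = 0.000000, Gamma_yxy = 0.000000, Gamma_yyy = 0.000000
  tau = 0.750000: gamma = (1.250000, -0.359375), gamma' = (1.000000, 0.375000); Gamma_xxx = 0.000000, Gamma_xxy = 0.000000, Gamma_xyy = 0.000000, Gamma_yxx = 0.000000, Gamma_yxy = 0.000000, Gamma_yyy = 0.000000
  tau = 0.875000: gamma = (1.375000, -0.308594), gamma' = (1.000000, 0.437500); Gamma_xxx = 0.000000, Gamma_xxy = 0.000000, Gamma_xyy = 0.000000, Gamma_yxx = 0.000000, Gamma_yxy = 0.000000, Gamma_yyy = 0.000000
  tau = 1.000000: gamma = (1.500000, -0.250000), gamma' = (1.000000, 0.500000); Gamma_xxx = 0.000000, Gamma_xxy = 0.000000, Gamma_xyy = 0.000000, Gamma_yxx = 0.000000, Gamma_yxy = 0.000000, Gamma_yyy = 0.000000
step 0: V^x = -1.0000, V^y = -1.0000
step 1: k1 = (0.000000, 0.000000), k2 = (0.000000, 0.000000), k3 = (0.000000, 0.000000), k4 = (0.000000, 0.000000); V <- V + (h/6)(k1 + 2k2 + 2k3 + k4): V^x = -1.0000, V^y = -1.0000
step 2: k1 = (0.000000, 0.000000), k2 = (0.000000, 0.000000), k3 = (0.000000, 0.000000), k4 = (0.000000, 0.000000); V <- V + (h/6)(k1 + 2k2 + 2k3 + k4): V^x = -1.0000, V^y = -1.0000
step 3: k1 = (0.000000, 0.000000), k2 = (0.000000, 0.000000), k3 = (0.000000, 0.000000), k4 = (0.000000, 0.000000); V <- V + (h/6)(k1 + 2k2 + 2k3 + k4): V^x = -1.0000, V^y = -1.0000
step 4: k1 = (0.000000, 0.000000), k2 = (0.000000, 0.000000), k3 = (0.000000, 0.000000), k4 = (0.000000, 0.000000); V <- V + (h/6)(k1 + 2k2 + 2k3 + k4): V^x = -1.0000, V^y = -1.0000

Answer: V^x = -1.0000, V^y = -1.0000


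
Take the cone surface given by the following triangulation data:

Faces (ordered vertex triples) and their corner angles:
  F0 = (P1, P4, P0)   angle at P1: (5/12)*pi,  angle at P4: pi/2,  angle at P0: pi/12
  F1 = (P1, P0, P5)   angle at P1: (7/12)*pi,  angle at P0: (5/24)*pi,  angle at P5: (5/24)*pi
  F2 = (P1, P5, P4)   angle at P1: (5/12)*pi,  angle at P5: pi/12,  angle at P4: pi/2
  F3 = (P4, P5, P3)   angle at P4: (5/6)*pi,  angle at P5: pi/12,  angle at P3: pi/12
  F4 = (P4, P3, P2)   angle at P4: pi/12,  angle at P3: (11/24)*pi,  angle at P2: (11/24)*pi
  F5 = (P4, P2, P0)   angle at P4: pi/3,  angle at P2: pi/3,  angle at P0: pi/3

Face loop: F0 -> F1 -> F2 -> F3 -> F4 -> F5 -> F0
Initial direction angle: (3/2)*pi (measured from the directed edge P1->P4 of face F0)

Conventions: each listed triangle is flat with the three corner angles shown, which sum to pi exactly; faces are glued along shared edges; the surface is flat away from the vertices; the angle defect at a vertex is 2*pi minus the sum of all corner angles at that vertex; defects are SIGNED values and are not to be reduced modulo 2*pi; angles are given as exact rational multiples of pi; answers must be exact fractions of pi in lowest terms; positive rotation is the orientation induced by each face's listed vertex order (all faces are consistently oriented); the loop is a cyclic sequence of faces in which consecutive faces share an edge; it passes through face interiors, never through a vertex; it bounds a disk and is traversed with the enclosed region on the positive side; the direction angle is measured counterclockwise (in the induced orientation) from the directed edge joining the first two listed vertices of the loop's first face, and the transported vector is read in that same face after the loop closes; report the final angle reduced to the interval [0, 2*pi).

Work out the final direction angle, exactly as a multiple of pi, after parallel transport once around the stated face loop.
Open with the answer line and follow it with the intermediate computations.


Answer: final direction angle = (11/6)*pi

enclosed vertex P1: corner angles sum to (17/12)*pi, defect = 2*pi - (17/12)*pi = (7/12)*pi
enclosed vertex P4: corner angles sum to (9/4)*pi, defect = 2*pi - (9/4)*pi = -pi/4
summing the enclosed defects onto the initial angle, mod 2*pi in the induced orientation:
final angle = (3/2)*pi + pi/3 = (11/6)*pi (mod 2*pi)


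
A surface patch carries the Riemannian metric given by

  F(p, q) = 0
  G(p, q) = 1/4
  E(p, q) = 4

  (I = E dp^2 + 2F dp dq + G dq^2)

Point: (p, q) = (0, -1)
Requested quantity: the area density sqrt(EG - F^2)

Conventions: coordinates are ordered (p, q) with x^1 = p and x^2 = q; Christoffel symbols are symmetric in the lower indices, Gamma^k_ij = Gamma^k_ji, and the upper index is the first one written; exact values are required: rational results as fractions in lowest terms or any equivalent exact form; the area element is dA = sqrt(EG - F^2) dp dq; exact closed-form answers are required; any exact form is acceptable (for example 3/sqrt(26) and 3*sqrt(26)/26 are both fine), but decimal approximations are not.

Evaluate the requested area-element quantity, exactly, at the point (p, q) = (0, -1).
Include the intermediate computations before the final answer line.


E = 4, F = 0, G = 1/4; EG - F^2 = 1

Answer: sqrt(EG - F^2) = 1


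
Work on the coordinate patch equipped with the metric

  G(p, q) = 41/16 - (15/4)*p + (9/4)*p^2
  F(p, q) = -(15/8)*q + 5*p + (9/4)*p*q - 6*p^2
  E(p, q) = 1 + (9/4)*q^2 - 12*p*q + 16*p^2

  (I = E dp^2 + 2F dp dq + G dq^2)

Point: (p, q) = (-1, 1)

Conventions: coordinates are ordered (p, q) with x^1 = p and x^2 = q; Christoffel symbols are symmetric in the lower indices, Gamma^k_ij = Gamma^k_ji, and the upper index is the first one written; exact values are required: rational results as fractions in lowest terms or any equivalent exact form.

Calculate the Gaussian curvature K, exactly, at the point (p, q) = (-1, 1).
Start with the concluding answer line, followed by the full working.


Answer: K = -64/42849

E = 125/4, F = -121/8, G = 137/16, EG - F^2 = 621/16 at the point
E_p = -44, E_q = 33/2, F_p = 77/4, F_q = -33/8, G_p = -33/4, G_q = 0
E_qq = 9/2, F_pq = 9/4, G_pp = 9/2
The intrinsic route: Brioschi's K = (det M1 - det M2)/(EG - F^2)^2.
M1 = [[-E_qq/2 + F_pq - G_pp/2, E_p/2, F_p - E_q/2], [F_q - G_p/2, E, F], [G_q/2, F, G]] = [[-9/4, -22, 11], [0, 125/4, -121/8], [0, -121/8, 137/16]]; det M1 = -5589/64
M2 = [[0, E_q/2, G_p/2], [E_q/2, E, F], [G_p/2, F, G]] = [[0, 33/4, -33/8], [33/4, 125/4, -121/8], [-33/8, -121/8, 137/16]]; det M2 = -5445/64
det M1 - det M2 = -9/4; K = -9/4 / (621/16)^2 = -64/42849


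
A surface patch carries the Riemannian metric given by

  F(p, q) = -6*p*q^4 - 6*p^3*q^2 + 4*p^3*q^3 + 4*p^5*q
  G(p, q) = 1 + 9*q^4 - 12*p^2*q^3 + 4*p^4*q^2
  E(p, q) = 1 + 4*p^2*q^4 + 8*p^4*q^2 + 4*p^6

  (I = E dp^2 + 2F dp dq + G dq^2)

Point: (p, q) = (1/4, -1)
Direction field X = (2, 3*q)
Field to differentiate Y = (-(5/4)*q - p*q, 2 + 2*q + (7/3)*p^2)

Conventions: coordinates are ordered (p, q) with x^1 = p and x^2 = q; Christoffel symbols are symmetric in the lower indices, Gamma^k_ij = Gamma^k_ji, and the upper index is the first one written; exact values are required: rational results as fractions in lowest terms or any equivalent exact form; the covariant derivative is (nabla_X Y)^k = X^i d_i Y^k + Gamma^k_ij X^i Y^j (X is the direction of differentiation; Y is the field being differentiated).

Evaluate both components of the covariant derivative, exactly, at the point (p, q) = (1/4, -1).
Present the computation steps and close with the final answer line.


E = 1313/1024, F = -425/256, G = 689/64 at the point
E_p = 323/128, E_q = -17/16, F_p = -509/64, F_q = 1633/256, G_p = 25/4, G_q = -1225/32
EG - F^2 = 11313/1024;  g^inv = (1024/11313) * [[689/64, 425/256], [425/256, 1313/1024]]
first-kind symbols [ij,l] = (1/2)(d_i g_jl + d_j g_il - d_l g_ij): [pp,p] = E_p/2 = 323/256, [pp,q] = F_p - E_q/2 = -475/64, [pq,p] = E_q/2 = -17/32, [pq,q] = G_p/2 = 25/8, [qq,p] = F_q - G_p/2 = 833/256, [qq,q] = G_q/2 = -1225/64
Gamma^p_ij = (G*[ij,p] - F*[ij,q])/(EG - F^2), Gamma^q_ij = (E*[ij,q] - F*[ij,p])/(EG - F^2)
Gamma_ppp = 1292/11313, Gamma_ppq = -544/11313, Gamma_pqq = 3332/11313, Gamma_qpp = -7600/11313, Gamma_qpq = 3200/11313, Gamma_qqq = -19600/11313
X = (2, -3), Y = (3/2, 7/48) at the point

Answer: (nabla_X Y)^p = 938905/135756, (nabla_X Y)^q = -207518/33939


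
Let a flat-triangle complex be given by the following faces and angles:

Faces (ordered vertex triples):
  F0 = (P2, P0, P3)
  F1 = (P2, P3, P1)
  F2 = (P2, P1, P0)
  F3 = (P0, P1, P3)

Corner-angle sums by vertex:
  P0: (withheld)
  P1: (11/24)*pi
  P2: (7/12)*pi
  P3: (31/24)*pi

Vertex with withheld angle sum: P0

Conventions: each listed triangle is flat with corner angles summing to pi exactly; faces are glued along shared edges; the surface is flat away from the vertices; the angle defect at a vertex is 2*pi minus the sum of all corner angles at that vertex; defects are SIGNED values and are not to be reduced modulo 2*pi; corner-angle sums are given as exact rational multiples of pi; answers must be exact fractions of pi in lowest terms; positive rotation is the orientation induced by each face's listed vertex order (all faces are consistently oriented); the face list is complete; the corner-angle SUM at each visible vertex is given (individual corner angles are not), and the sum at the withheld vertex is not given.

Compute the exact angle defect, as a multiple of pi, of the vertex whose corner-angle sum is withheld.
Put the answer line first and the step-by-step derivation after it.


Answer: defect(P0) = pi/3

V = 4, E = 6, F = 4; chi = V - E + F = 2
Gauss-Bonnet: total defect = 2*pi*chi = 4*pi; visible defects sum to (11/3)*pi


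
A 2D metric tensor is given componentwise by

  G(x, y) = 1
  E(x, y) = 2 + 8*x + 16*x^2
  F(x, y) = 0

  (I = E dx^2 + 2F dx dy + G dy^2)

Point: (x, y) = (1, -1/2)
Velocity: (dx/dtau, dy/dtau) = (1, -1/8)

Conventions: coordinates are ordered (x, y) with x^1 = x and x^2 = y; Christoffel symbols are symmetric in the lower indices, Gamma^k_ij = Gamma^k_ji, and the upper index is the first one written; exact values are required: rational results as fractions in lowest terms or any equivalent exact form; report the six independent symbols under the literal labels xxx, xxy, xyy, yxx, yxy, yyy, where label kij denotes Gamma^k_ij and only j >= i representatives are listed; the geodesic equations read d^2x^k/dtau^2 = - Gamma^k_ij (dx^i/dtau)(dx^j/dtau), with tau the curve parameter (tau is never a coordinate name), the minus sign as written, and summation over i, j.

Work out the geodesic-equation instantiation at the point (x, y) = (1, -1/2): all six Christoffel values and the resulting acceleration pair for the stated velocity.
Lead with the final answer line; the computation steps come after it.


Answer: Gamma_xxx = 10/13, Gamma_xxy = 0, Gamma_xyy = 0, Gamma_yxx = 0, Gamma_yxy = 0, Gamma_yyy = 0; accelerations (d^2x/dtau^2, d^2y/dtau^2) = (-10/13, 0)

E = 26, F = 0, G = 1 at the point
E_x = 40, E_y = 0, F_x = 0, F_y = 0, G_x = 0, G_y = 0
EG - F^2 = 26;  g^inv = (1/26) * [[1, 0], [0, 26]]
first-kind symbols [ij,l] = (1/2)(d_i g_jl + d_j g_il - d_l g_ij): [xx,x] = E_x/2 = 20, [xx,y] = F_x - E_y/2 = 0, [xy,x] = E_y/2 = 0, [xy,y] = G_x/2 = 0, [yy,x] = F_y - G_x/2 = 0, [yy,y] = G_y/2 = 0
Gamma^x_ij = (G*[ij,x] - F*[ij,y])/(EG - F^2), Gamma^y_ij = (E*[ij,y] - F*[ij,x])/(EG - F^2)
Gamma_xxx = 10/13, Gamma_xxy = 0, Gamma_xyy = 0, Gamma_yxx = 0, Gamma_yxy = 0, Gamma_yyy = 0
d^2x/dtau^2 = -(Gamma_xxx*(1)^2 + 2*Gamma_xxy*(1)*(-1/8) + Gamma_xyy*(-1/8)^2) = -10/13
d^2y/dtau^2 = -(Gamma_yxx*(1)^2 + 2*Gamma_yxy*(1)*(-1/8) + Gamma_yyy*(-1/8)^2) = 0


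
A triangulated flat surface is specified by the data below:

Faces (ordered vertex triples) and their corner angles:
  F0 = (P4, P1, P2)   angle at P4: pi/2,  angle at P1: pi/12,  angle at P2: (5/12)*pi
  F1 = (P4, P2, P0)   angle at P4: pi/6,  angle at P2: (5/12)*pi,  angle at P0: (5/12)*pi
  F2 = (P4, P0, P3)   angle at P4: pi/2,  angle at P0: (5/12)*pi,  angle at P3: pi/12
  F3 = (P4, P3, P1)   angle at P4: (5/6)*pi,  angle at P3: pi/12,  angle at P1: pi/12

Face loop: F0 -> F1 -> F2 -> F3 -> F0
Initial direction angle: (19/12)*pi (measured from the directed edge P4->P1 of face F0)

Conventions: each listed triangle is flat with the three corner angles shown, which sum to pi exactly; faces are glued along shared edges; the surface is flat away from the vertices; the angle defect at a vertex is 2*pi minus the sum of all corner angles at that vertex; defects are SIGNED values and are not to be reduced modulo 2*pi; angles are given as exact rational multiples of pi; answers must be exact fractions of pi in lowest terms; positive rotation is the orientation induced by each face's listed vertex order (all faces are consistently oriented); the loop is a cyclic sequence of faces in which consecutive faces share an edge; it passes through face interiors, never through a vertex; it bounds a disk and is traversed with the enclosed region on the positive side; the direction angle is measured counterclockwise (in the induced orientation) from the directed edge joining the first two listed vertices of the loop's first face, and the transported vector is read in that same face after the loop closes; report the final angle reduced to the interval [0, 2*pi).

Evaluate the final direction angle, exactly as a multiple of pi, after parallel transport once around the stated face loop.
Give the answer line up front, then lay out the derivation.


Answer: final direction angle = (19/12)*pi

enclosed vertex P4: corner angles sum to 2*pi, defect = 2*pi - 2*pi = 0
transport around the loop rotates by the sum of enclosed defects; add to the initial angle mod 2*pi
final angle = (19/12)*pi + 0 = (19/12)*pi (mod 2*pi)


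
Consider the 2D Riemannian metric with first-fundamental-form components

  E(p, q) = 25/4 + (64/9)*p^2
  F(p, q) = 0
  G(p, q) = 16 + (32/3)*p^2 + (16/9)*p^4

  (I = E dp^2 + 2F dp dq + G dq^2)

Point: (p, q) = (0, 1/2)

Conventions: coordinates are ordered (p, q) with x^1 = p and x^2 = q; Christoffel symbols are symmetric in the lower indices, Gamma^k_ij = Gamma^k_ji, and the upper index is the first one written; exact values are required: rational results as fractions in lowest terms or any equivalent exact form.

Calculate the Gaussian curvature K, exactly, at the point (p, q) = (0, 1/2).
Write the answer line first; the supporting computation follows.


Answer: K = -8/75

E = 25/4, F = 0, G = 16, EG - F^2 = 100 at the point
E_p = 0, E_q = 0, F_p = 0, F_q = 0, G_p = 0, G_q = 0
E_qq = 0, F_pq = 0, G_pp = 64/3
By Brioschi, K is (det M1 - det M2) divided by (EG - F^2) squared.
M1 = [[-E_qq/2 + F_pq - G_pp/2, E_p/2, F_p - E_q/2], [F_q - G_p/2, E, F], [G_q/2, F, G]] = [[-32/3, 0, 0], [0, 25/4, 0], [0, 0, 16]]; det M1 = -3200/3
M2 = [[0, E_q/2, G_p/2], [E_q/2, E, F], [G_p/2, F, G]] = [[0, 0, 0], [0, 25/4, 0], [0, 0, 16]]; det M2 = 0
det M1 - det M2 = -3200/3; K = -3200/3 / (100)^2 = -8/75


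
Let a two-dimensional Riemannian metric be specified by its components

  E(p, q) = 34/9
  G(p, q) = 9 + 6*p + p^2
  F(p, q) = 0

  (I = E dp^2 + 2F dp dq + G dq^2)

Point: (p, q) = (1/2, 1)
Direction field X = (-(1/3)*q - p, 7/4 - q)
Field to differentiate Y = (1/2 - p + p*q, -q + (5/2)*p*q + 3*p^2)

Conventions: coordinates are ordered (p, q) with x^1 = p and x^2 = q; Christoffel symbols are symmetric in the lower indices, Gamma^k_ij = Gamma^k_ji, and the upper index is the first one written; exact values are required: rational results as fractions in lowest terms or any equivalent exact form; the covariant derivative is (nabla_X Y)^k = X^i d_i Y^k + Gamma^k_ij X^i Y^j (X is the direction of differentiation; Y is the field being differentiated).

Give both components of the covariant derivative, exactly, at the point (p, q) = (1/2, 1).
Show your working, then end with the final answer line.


E = 34/9, F = 0, G = 49/4 at the point
E_p = 0, E_q = 0, F_p = 0, F_q = 0, G_p = 7, G_q = 0
EG - F^2 = 833/18;  g^inv = (18/833) * [[49/4, 0], [0, 34/9]]
first-kind symbols [ij,l] = (1/2)(d_i g_jl + d_j g_il - d_l g_ij): [pp,p] = E_p/2 = 0, [pp,q] = F_p - E_q/2 = 0, [pq,p] = E_q/2 = 0, [pq,q] = G_p/2 = 7/2, [qq,p] = F_q - G_p/2 = -7/2, [qq,q] = G_q/2 = 0
Gamma^p_ij = (G*[ij,p] - F*[ij,q])/(EG - F^2), Gamma^q_ij = (E*[ij,q] - F*[ij,p])/(EG - F^2)
Gamma_ppp = 0, Gamma_ppq = 0, Gamma_pqq = -63/68, Gamma_qpp = 0, Gamma_qpq = 2/7, Gamma_qqq = 0
X = (-5/6, 3/4), Y = (1/2, 1) at the point

Answer: (nabla_X Y)^p = -87/272, (nabla_X Y)^q = -507/112


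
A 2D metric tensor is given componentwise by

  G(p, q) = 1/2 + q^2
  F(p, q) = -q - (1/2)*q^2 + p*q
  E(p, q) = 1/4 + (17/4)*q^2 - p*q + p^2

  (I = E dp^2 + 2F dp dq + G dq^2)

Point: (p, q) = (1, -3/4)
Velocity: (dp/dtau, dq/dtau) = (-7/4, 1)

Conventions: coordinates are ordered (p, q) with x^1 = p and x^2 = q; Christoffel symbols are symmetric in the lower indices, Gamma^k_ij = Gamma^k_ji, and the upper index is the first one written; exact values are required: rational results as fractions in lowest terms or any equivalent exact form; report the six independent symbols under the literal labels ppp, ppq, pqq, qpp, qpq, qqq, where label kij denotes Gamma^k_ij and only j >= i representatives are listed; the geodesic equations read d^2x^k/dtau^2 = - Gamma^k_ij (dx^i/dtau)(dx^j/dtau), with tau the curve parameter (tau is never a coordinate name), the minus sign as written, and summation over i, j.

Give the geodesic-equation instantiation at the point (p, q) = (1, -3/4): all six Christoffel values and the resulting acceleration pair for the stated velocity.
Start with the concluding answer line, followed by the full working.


Answer: Gamma_ppp = 1171/2348, Gamma_ppq = -1003/1174, Gamma_pqq = 75/587, Gamma_qpp = 13603/4696, Gamma_qpq = -531/2348, Gamma_qqq = -789/1174; accelerations (d^2p/dtau^2, d^2q/dtau^2) = (-174515/37568, -675523/75136)

E = 281/64, F = -9/32, G = 17/16 at the point
E_p = 11/4, E_q = -59/8, F_p = -3/4, F_q = 3/4, G_p = 0, G_q = -3/2
EG - F^2 = 587/128;  g^inv = (128/587) * [[17/16, 9/32], [9/32, 281/64]]
first-kind symbols [ij,l] = (1/2)(d_i g_jl + d_j g_il - d_l g_ij): [pp,p] = E_p/2 = 11/8, [pp,q] = F_p - E_q/2 = 47/16, [pq,p] = E_q/2 = -59/16, [pq,q] = G_p/2 = 0, [qq,p] = F_q - G_p/2 = 3/4, [qq,q] = G_q/2 = -3/4
Gamma^p_ij = (G*[ij,p] - F*[ij,q])/(EG - F^2), Gamma^q_ij = (E*[ij,q] - F*[ij,p])/(EG - F^2)
Gamma_ppp = 1171/2348, Gamma_ppq = -1003/1174, Gamma_pqq = 75/587, Gamma_qpp = 13603/4696, Gamma_qpq = -531/2348, Gamma_qqq = -789/1174
d^2p/dtau^2 = -(Gamma_ppp*(-7/4)^2 + 2*Gamma_ppq*(-7/4)*(1) + Gamma_pqq*(1)^2) = -174515/37568
d^2q/dtau^2 = -(Gamma_qpp*(-7/4)^2 + 2*Gamma_qpq*(-7/4)*(1) + Gamma_qqq*(1)^2) = -675523/75136
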